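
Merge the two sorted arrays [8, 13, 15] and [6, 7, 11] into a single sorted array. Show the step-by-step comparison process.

Merging process:

Compare 8 vs 6: take 6 from right. Merged: [6]
Compare 8 vs 7: take 7 from right. Merged: [6, 7]
Compare 8 vs 11: take 8 from left. Merged: [6, 7, 8]
Compare 13 vs 11: take 11 from right. Merged: [6, 7, 8, 11]
Append remaining from left: [13, 15]. Merged: [6, 7, 8, 11, 13, 15]

Final merged array: [6, 7, 8, 11, 13, 15]
Total comparisons: 4

The merged array is [6, 7, 8, 11, 13, 15], requiring 4 comparisons. The merge step runs in O(n) time where n is the total number of elements.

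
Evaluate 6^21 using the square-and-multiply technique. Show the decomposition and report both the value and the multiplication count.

Computing 6^21 by squaring (build up from 6^1; each line after the first costs one multiplication):

6^1 = 6
6^2 = (6^1)^2 = 6^2 = 36
6^4 = (6^2)^2 = 36^2 = 1296
6^5 = 6 * 6^4 = 6 * 1296 = 7776
6^10 = (6^5)^2 = 7776^2 = 60466176
6^20 = (6^10)^2 = 60466176^2 = 3656158440062976
6^21 = 6 * 6^20 = 6 * 3656158440062976 = 21936950640377856

Result: 21936950640377856
Multiplications needed: 6 (6 lines after 6^1)

6^21 = 21936950640377856. Using exponentiation by squaring, this requires 6 multiplications. The key idea: if the exponent is even, square the half-power; if odd, multiply by the base once.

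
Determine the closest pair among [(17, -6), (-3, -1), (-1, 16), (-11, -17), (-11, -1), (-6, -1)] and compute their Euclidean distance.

Computing all pairwise distances among 6 points:

d((17, -6), (-3, -1)) = 20.6155
d((17, -6), (-1, 16)) = 28.4253
d((17, -6), (-11, -17)) = 30.0832
d((17, -6), (-11, -1)) = 28.4429
d((17, -6), (-6, -1)) = 23.5372
d((-3, -1), (-1, 16)) = 17.1172
d((-3, -1), (-11, -17)) = 17.8885
d((-3, -1), (-11, -1)) = 8.0
d((-3, -1), (-6, -1)) = 3.0 <-- minimum
d((-1, 16), (-11, -17)) = 34.4819
d((-1, 16), (-11, -1)) = 19.7231
d((-1, 16), (-6, -1)) = 17.72
d((-11, -17), (-11, -1)) = 16.0
d((-11, -17), (-6, -1)) = 16.7631
d((-11, -1), (-6, -1)) = 5.0

Closest pair: (-3, -1) and (-6, -1) with distance 3.0

The closest pair is (-3, -1) and (-6, -1) with Euclidean distance 3.0. For 6 points, brute-force pairwise comparison is shown above. For large n, the divide-and-conquer algorithm (sort by x, recurse on halves, check the dividing strip) achieves O(n log n).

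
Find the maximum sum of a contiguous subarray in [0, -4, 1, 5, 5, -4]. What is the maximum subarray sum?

Using Kadane's algorithm on [0, -4, 1, 5, 5, -4]:

Scanning through the array:
Position 1 (value -4): max_ending_here = -4, max_so_far = 0
Position 2 (value 1): max_ending_here = 1, max_so_far = 1
Position 3 (value 5): max_ending_here = 6, max_so_far = 6
Position 4 (value 5): max_ending_here = 11, max_so_far = 11
Position 5 (value -4): max_ending_here = 7, max_so_far = 11

Maximum subarray: [1, 5, 5]
Maximum sum: 11

The maximum subarray is [1, 5, 5] with sum 11. This subarray runs from index 2 to index 4.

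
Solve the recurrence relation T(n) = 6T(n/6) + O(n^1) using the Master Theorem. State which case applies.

Master Theorem for T(n) = 6T(n/6) + O(n^1):

a = 6, b = 6, c = 1
log_b(a) = log_6(6) = 1.0000

Case 2: c = 1 = log_6(6) = 1.0000
T(n) = O(n^1 log n) = O(n log n)

For T(n) = 6T(n/6) + O(n^1): log_6(6) = 1.0000. This is Case 2 of the Master Theorem (c = log_b(a), equal work at all levels), giving O(n log n).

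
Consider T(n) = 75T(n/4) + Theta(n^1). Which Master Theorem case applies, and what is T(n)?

Master Theorem for T(n) = 75T(n/4) + O(n^1):

a = 75, b = 4, c = 1
log_b(a) = log_4(75) = 3.1144

Case 1: c = 1 < log_4(75) = 3.1144
T(n) = O(n^(log_4 75))

For T(n) = 75T(n/4) + O(n^1): log_4(75) = 3.1144. This is Case 1 of the Master Theorem (c < log_b(a), work dominated by leaves), giving O(n^(log_4 75)).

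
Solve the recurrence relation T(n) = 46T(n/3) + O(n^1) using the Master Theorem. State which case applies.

Master Theorem for T(n) = 46T(n/3) + O(n^1):

a = 46, b = 3, c = 1
log_b(a) = log_3(46) = 3.4850

Case 1: c = 1 < log_3(46) = 3.4850
T(n) = O(n^(log_3 46))

For T(n) = 46T(n/3) + O(n^1): log_3(46) = 3.4850. This is Case 1 of the Master Theorem (c < log_b(a), work dominated by leaves), giving O(n^(log_3 46)).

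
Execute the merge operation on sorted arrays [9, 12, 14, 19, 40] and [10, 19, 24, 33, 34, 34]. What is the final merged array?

Merging process:

Compare 9 vs 10: take 9 from left. Merged: [9]
Compare 12 vs 10: take 10 from right. Merged: [9, 10]
Compare 12 vs 19: take 12 from left. Merged: [9, 10, 12]
Compare 14 vs 19: take 14 from left. Merged: [9, 10, 12, 14]
Compare 19 vs 19: take 19 from left. Merged: [9, 10, 12, 14, 19]
Compare 40 vs 19: take 19 from right. Merged: [9, 10, 12, 14, 19, 19]
Compare 40 vs 24: take 24 from right. Merged: [9, 10, 12, 14, 19, 19, 24]
Compare 40 vs 33: take 33 from right. Merged: [9, 10, 12, 14, 19, 19, 24, 33]
Compare 40 vs 34: take 34 from right. Merged: [9, 10, 12, 14, 19, 19, 24, 33, 34]
Compare 40 vs 34: take 34 from right. Merged: [9, 10, 12, 14, 19, 19, 24, 33, 34, 34]
Append remaining from left: [40]. Merged: [9, 10, 12, 14, 19, 19, 24, 33, 34, 34, 40]

Final merged array: [9, 10, 12, 14, 19, 19, 24, 33, 34, 34, 40]
Total comparisons: 10

The merged array is [9, 10, 12, 14, 19, 19, 24, 33, 34, 34, 40], requiring 10 comparisons. The merge step runs in O(n) time where n is the total number of elements.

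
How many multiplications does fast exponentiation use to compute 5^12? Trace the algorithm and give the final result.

Computing 5^12 by squaring (build up from 5^1; each line after the first costs one multiplication):

5^1 = 5
5^2 = (5^1)^2 = 5^2 = 25
5^3 = 5 * 5^2 = 5 * 25 = 125
5^6 = (5^3)^2 = 125^2 = 15625
5^12 = (5^6)^2 = 15625^2 = 244140625

Result: 244140625
Multiplications needed: 4 (4 lines after 5^1)

5^12 = 244140625. Using exponentiation by squaring, this requires 4 multiplications. The key idea: if the exponent is even, square the half-power; if odd, multiply by the base once.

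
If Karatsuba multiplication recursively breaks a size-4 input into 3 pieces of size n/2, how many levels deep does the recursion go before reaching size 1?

For divide and conquer with division factor 2:

Problem sizes at each level:
Level 0: 4
Level 1: 2
Level 2: 1

The root is level 0 and the size-1 base case is level 2 (the tree spans levels 0 through 2, i.e. 3 levels counting the root), so the depth is the number of divisions: log_2(4) = 2

The recursion tree depth is log_2(4) = 2. At each level, the problem size is divided by 2, so it takes 2 divisions to reduce to a base case of size 1. The algorithm makes 3 recursive calls at each level.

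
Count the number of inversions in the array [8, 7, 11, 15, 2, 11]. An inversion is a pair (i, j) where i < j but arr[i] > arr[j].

Finding inversions in [8, 7, 11, 15, 2, 11]:

(0, 1): arr[0]=8 > arr[1]=7
(0, 4): arr[0]=8 > arr[4]=2
(1, 4): arr[1]=7 > arr[4]=2
(2, 4): arr[2]=11 > arr[4]=2
(3, 4): arr[3]=15 > arr[4]=2
(3, 5): arr[3]=15 > arr[5]=11

Total inversions: 6

The array has 6 inversion(s): (0,1), (0,4), (1,4), (2,4), (3,4), (3,5). Each pair (i,j) satisfies i < j and arr[i] > arr[j].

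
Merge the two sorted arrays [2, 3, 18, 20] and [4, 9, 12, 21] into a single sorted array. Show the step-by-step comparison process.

Merging process:

Compare 2 vs 4: take 2 from left. Merged: [2]
Compare 3 vs 4: take 3 from left. Merged: [2, 3]
Compare 18 vs 4: take 4 from right. Merged: [2, 3, 4]
Compare 18 vs 9: take 9 from right. Merged: [2, 3, 4, 9]
Compare 18 vs 12: take 12 from right. Merged: [2, 3, 4, 9, 12]
Compare 18 vs 21: take 18 from left. Merged: [2, 3, 4, 9, 12, 18]
Compare 20 vs 21: take 20 from left. Merged: [2, 3, 4, 9, 12, 18, 20]
Append remaining from right: [21]. Merged: [2, 3, 4, 9, 12, 18, 20, 21]

Final merged array: [2, 3, 4, 9, 12, 18, 20, 21]
Total comparisons: 7

The merged array is [2, 3, 4, 9, 12, 18, 20, 21], requiring 7 comparisons. The merge step runs in O(n) time where n is the total number of elements.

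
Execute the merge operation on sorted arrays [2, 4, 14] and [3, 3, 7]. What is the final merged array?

Merging process:

Compare 2 vs 3: take 2 from left. Merged: [2]
Compare 4 vs 3: take 3 from right. Merged: [2, 3]
Compare 4 vs 3: take 3 from right. Merged: [2, 3, 3]
Compare 4 vs 7: take 4 from left. Merged: [2, 3, 3, 4]
Compare 14 vs 7: take 7 from right. Merged: [2, 3, 3, 4, 7]
Append remaining from left: [14]. Merged: [2, 3, 3, 4, 7, 14]

Final merged array: [2, 3, 3, 4, 7, 14]
Total comparisons: 5

The merged array is [2, 3, 3, 4, 7, 14], requiring 5 comparisons. The merge step runs in O(n) time where n is the total number of elements.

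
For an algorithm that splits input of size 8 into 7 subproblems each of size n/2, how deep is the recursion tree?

For divide and conquer with division factor 2:

Problem sizes at each level:
Level 0: 8
Level 1: 4
Level 2: 2
Level 3: 1

The root is level 0 and the size-1 base case is level 3 (the tree spans levels 0 through 3, i.e. 4 levels counting the root), so the depth is the number of divisions: log_2(8) = 3

The recursion tree depth is log_2(8) = 3. At each level, the problem size is divided by 2, so it takes 3 divisions to reduce to a base case of size 1. The algorithm makes 7 recursive calls at each level.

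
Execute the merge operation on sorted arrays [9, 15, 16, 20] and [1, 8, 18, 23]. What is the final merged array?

Merging process:

Compare 9 vs 1: take 1 from right. Merged: [1]
Compare 9 vs 8: take 8 from right. Merged: [1, 8]
Compare 9 vs 18: take 9 from left. Merged: [1, 8, 9]
Compare 15 vs 18: take 15 from left. Merged: [1, 8, 9, 15]
Compare 16 vs 18: take 16 from left. Merged: [1, 8, 9, 15, 16]
Compare 20 vs 18: take 18 from right. Merged: [1, 8, 9, 15, 16, 18]
Compare 20 vs 23: take 20 from left. Merged: [1, 8, 9, 15, 16, 18, 20]
Append remaining from right: [23]. Merged: [1, 8, 9, 15, 16, 18, 20, 23]

Final merged array: [1, 8, 9, 15, 16, 18, 20, 23]
Total comparisons: 7

The merged array is [1, 8, 9, 15, 16, 18, 20, 23], requiring 7 comparisons. The merge step runs in O(n) time where n is the total number of elements.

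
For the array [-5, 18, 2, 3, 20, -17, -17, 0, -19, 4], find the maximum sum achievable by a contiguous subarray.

Using Kadane's algorithm on [-5, 18, 2, 3, 20, -17, -17, 0, -19, 4]:

Scanning through the array:
Position 1 (value 18): max_ending_here = 18, max_so_far = 18
Position 2 (value 2): max_ending_here = 20, max_so_far = 20
Position 3 (value 3): max_ending_here = 23, max_so_far = 23
Position 4 (value 20): max_ending_here = 43, max_so_far = 43
Position 5 (value -17): max_ending_here = 26, max_so_far = 43
Position 6 (value -17): max_ending_here = 9, max_so_far = 43
Position 7 (value 0): max_ending_here = 9, max_so_far = 43
Position 8 (value -19): max_ending_here = -10, max_so_far = 43
Position 9 (value 4): max_ending_here = 4, max_so_far = 43

Maximum subarray: [18, 2, 3, 20]
Maximum sum: 43

The maximum subarray is [18, 2, 3, 20] with sum 43. This subarray runs from index 1 to index 4.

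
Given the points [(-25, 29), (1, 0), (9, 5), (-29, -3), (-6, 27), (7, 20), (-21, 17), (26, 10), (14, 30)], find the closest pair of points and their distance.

Computing all pairwise distances among 9 points:

d((-25, 29), (1, 0)) = 38.9487
d((-25, 29), (9, 5)) = 41.6173
d((-25, 29), (-29, -3)) = 32.249
d((-25, 29), (-6, 27)) = 19.105
d((-25, 29), (7, 20)) = 33.2415
d((-25, 29), (-21, 17)) = 12.6491
d((-25, 29), (26, 10)) = 54.4243
d((-25, 29), (14, 30)) = 39.0128
d((1, 0), (9, 5)) = 9.434 <-- minimum
d((1, 0), (-29, -3)) = 30.1496
d((1, 0), (-6, 27)) = 27.8927
d((1, 0), (7, 20)) = 20.8806
d((1, 0), (-21, 17)) = 27.8029
d((1, 0), (26, 10)) = 26.9258
d((1, 0), (14, 30)) = 32.6956
d((9, 5), (-29, -3)) = 38.833
d((9, 5), (-6, 27)) = 26.6271
d((9, 5), (7, 20)) = 15.1327
d((9, 5), (-21, 17)) = 32.311
d((9, 5), (26, 10)) = 17.72
d((9, 5), (14, 30)) = 25.4951
d((-29, -3), (-6, 27)) = 37.8021
d((-29, -3), (7, 20)) = 42.72
d((-29, -3), (-21, 17)) = 21.5407
d((-29, -3), (26, 10)) = 56.5155
d((-29, -3), (14, 30)) = 54.2033
d((-6, 27), (7, 20)) = 14.7648
d((-6, 27), (-21, 17)) = 18.0278
d((-6, 27), (26, 10)) = 36.2353
d((-6, 27), (14, 30)) = 20.2237
d((7, 20), (-21, 17)) = 28.1603
d((7, 20), (26, 10)) = 21.4709
d((7, 20), (14, 30)) = 12.2066
d((-21, 17), (26, 10)) = 47.5184
d((-21, 17), (14, 30)) = 37.3363
d((26, 10), (14, 30)) = 23.3238

Closest pair: (1, 0) and (9, 5) with distance 9.434

The closest pair is (1, 0) and (9, 5) with Euclidean distance 9.434. For 9 points, brute-force pairwise comparison is shown above. For large n, the divide-and-conquer algorithm (sort by x, recurse on halves, check the dividing strip) achieves O(n log n).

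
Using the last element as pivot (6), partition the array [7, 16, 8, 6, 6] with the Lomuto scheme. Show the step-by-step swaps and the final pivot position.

Lomuto partition with pivot = 6:

Initial array: [7, 16, 8, 6, 6]

arr[0]=7 > 6: no swap
arr[1]=16 > 6: no swap
arr[2]=8 > 6: no swap
arr[3]=6 <= 6: swap with position 0, array becomes [6, 16, 8, 7, 6]

Place pivot at position 1: [6, 6, 8, 7, 16]
Pivot position: 1

After partitioning with pivot 6, the array becomes [6, 6, 8, 7, 16]. The pivot is placed at index 1. All elements to the left of the pivot are <= 6, and all elements to the right are > 6.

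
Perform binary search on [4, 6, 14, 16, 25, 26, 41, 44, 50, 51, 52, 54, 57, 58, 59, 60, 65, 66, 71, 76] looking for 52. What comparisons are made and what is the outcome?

Binary search for 52 in [4, 6, 14, 16, 25, 26, 41, 44, 50, 51, 52, 54, 57, 58, 59, 60, 65, 66, 71, 76]:

lo=0, hi=19, mid=9, arr[mid]=51 -> 51 < 52, search right half
lo=10, hi=19, mid=14, arr[mid]=59 -> 59 > 52, search left half
lo=10, hi=13, mid=11, arr[mid]=54 -> 54 > 52, search left half
lo=10, hi=10, mid=10, arr[mid]=52 -> Found target at index 10!

Binary search finds 52 at index 10 after 4 comparisons. The search repeatedly halves the search space by comparing with the middle element.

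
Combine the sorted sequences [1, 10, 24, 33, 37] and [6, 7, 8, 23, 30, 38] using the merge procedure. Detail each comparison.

Merging process:

Compare 1 vs 6: take 1 from left. Merged: [1]
Compare 10 vs 6: take 6 from right. Merged: [1, 6]
Compare 10 vs 7: take 7 from right. Merged: [1, 6, 7]
Compare 10 vs 8: take 8 from right. Merged: [1, 6, 7, 8]
Compare 10 vs 23: take 10 from left. Merged: [1, 6, 7, 8, 10]
Compare 24 vs 23: take 23 from right. Merged: [1, 6, 7, 8, 10, 23]
Compare 24 vs 30: take 24 from left. Merged: [1, 6, 7, 8, 10, 23, 24]
Compare 33 vs 30: take 30 from right. Merged: [1, 6, 7, 8, 10, 23, 24, 30]
Compare 33 vs 38: take 33 from left. Merged: [1, 6, 7, 8, 10, 23, 24, 30, 33]
Compare 37 vs 38: take 37 from left. Merged: [1, 6, 7, 8, 10, 23, 24, 30, 33, 37]
Append remaining from right: [38]. Merged: [1, 6, 7, 8, 10, 23, 24, 30, 33, 37, 38]

Final merged array: [1, 6, 7, 8, 10, 23, 24, 30, 33, 37, 38]
Total comparisons: 10

The merged array is [1, 6, 7, 8, 10, 23, 24, 30, 33, 37, 38], requiring 10 comparisons. The merge step runs in O(n) time where n is the total number of elements.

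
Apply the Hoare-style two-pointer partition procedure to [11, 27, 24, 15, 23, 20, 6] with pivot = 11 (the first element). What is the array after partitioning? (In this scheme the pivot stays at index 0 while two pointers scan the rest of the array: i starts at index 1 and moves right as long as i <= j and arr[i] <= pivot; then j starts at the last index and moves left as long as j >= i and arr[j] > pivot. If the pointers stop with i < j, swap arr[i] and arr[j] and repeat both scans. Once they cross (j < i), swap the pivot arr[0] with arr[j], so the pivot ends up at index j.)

Hoare-style two-pointer partition with pivot = 11:

Initial array: [11, 27, 24, 15, 23, 20, 6]

Pointers start at i = 1, j = 6.
i stops at index 1 (arr[1]=27 > 11), j stops at index 6 (arr[6]=6 <= 11): swap arr[1] and arr[6], array becomes [11, 6, 24, 15, 23, 20, 27]
i ends at 2, j ends at 1: the pointers have crossed (j < i), so scanning stops.

Swap pivot arr[0] with arr[1] to place pivot at position 1: [6, 11, 24, 15, 23, 20, 27]
Pivot position: 1

After partitioning with pivot 11, the array becomes [6, 11, 24, 15, 23, 20, 27]. The pivot is placed at index 1. All elements to the left of the pivot are <= 11, and all elements to the right are > 11.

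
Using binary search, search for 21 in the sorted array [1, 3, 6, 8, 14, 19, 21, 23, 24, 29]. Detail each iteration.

Binary search for 21 in [1, 3, 6, 8, 14, 19, 21, 23, 24, 29]:

lo=0, hi=9, mid=4, arr[mid]=14 -> 14 < 21, search right half
lo=5, hi=9, mid=7, arr[mid]=23 -> 23 > 21, search left half
lo=5, hi=6, mid=5, arr[mid]=19 -> 19 < 21, search right half
lo=6, hi=6, mid=6, arr[mid]=21 -> Found target at index 6!

Binary search finds 21 at index 6 after 4 comparisons. The search repeatedly halves the search space by comparing with the middle element.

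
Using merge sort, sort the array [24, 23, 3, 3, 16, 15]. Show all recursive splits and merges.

Merge sort trace:

Split: [24, 23, 3, 3, 16, 15] -> [24, 23, 3] and [3, 16, 15]
  Split: [24, 23, 3] -> [24] and [23, 3]
    Split: [23, 3] -> [23] and [3]
    Merge: [23] + [3] -> [3, 23]
  Merge: [24] + [3, 23] -> [3, 23, 24]
  Split: [3, 16, 15] -> [3] and [16, 15]
    Split: [16, 15] -> [16] and [15]
    Merge: [16] + [15] -> [15, 16]
  Merge: [3] + [15, 16] -> [3, 15, 16]
Merge: [3, 23, 24] + [3, 15, 16] -> [3, 3, 15, 16, 23, 24]

Final sorted array: [3, 3, 15, 16, 23, 24]

The merge sort proceeds by recursively splitting the array and merging sorted halves.
After all merges, the sorted array is [3, 3, 15, 16, 23, 24].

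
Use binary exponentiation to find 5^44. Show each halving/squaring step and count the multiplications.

Computing 5^44 by squaring (build up from 5^1; each line after the first costs one multiplication):

5^1 = 5
5^2 = (5^1)^2 = 5^2 = 25
5^4 = (5^2)^2 = 25^2 = 625
5^5 = 5 * 5^4 = 5 * 625 = 3125
5^10 = (5^5)^2 = 3125^2 = 9765625
5^11 = 5 * 5^10 = 5 * 9765625 = 48828125
5^22 = (5^11)^2 = 48828125^2 = 2384185791015625
5^44 = (5^22)^2 = 2384185791015625^2 = 5684341886080801486968994140625

Result: 5684341886080801486968994140625
Multiplications needed: 7 (7 lines after 5^1)

5^44 = 5684341886080801486968994140625. Using exponentiation by squaring, this requires 7 multiplications. The key idea: if the exponent is even, square the half-power; if odd, multiply by the base once.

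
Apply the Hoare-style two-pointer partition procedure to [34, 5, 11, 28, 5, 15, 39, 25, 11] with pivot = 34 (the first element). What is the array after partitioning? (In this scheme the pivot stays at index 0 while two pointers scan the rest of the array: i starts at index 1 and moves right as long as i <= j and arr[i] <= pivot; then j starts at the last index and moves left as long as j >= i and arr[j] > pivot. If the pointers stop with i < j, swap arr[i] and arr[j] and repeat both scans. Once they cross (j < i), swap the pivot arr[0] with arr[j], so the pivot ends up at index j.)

Hoare-style two-pointer partition with pivot = 34:

Initial array: [34, 5, 11, 28, 5, 15, 39, 25, 11]

Pointers start at i = 1, j = 8.
i stops at index 6 (arr[6]=39 > 34), j stops at index 8 (arr[8]=11 <= 34): swap arr[6] and arr[8], array becomes [34, 5, 11, 28, 5, 15, 11, 25, 39]
i ends at 8, j ends at 7: the pointers have crossed (j < i), so scanning stops.

Swap pivot arr[0] with arr[7] to place pivot at position 7: [25, 5, 11, 28, 5, 15, 11, 34, 39]
Pivot position: 7

After partitioning with pivot 34, the array becomes [25, 5, 11, 28, 5, 15, 11, 34, 39]. The pivot is placed at index 7. All elements to the left of the pivot are <= 34, and all elements to the right are > 34.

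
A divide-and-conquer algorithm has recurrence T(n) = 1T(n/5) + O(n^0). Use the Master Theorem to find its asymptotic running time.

Master Theorem for T(n) = 1T(n/5) + O(n^0):

a = 1, b = 5, c = 0
log_b(a) = log_5(1) = 0.0000

Case 2: c = 0 = log_5(1) = 0.0000
T(n) = O(n^0 log n) = O(log n)

For T(n) = 1T(n/5) + O(n^0): log_5(1) = 0.0000. This is Case 2 of the Master Theorem (c = log_b(a), equal work at all levels), giving O(log n).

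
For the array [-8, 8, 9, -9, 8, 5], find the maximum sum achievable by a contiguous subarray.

Using Kadane's algorithm on [-8, 8, 9, -9, 8, 5]:

Scanning through the array:
Position 1 (value 8): max_ending_here = 8, max_so_far = 8
Position 2 (value 9): max_ending_here = 17, max_so_far = 17
Position 3 (value -9): max_ending_here = 8, max_so_far = 17
Position 4 (value 8): max_ending_here = 16, max_so_far = 17
Position 5 (value 5): max_ending_here = 21, max_so_far = 21

Maximum subarray: [8, 9, -9, 8, 5]
Maximum sum: 21

The maximum subarray is [8, 9, -9, 8, 5] with sum 21. This subarray runs from index 1 to index 5.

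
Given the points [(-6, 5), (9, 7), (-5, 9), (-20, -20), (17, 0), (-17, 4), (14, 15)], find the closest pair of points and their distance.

Computing all pairwise distances among 7 points:

d((-6, 5), (9, 7)) = 15.1327
d((-6, 5), (-5, 9)) = 4.1231 <-- minimum
d((-6, 5), (-20, -20)) = 28.6531
d((-6, 5), (17, 0)) = 23.5372
d((-6, 5), (-17, 4)) = 11.0454
d((-6, 5), (14, 15)) = 22.3607
d((9, 7), (-5, 9)) = 14.1421
d((9, 7), (-20, -20)) = 39.6232
d((9, 7), (17, 0)) = 10.6301
d((9, 7), (-17, 4)) = 26.1725
d((9, 7), (14, 15)) = 9.434
d((-5, 9), (-20, -20)) = 32.6497
d((-5, 9), (17, 0)) = 23.7697
d((-5, 9), (-17, 4)) = 13.0
d((-5, 9), (14, 15)) = 19.9249
d((-20, -20), (17, 0)) = 42.0595
d((-20, -20), (-17, 4)) = 24.1868
d((-20, -20), (14, 15)) = 48.7955
d((17, 0), (-17, 4)) = 34.2345
d((17, 0), (14, 15)) = 15.2971
d((-17, 4), (14, 15)) = 32.8938

Closest pair: (-6, 5) and (-5, 9) with distance 4.1231

The closest pair is (-6, 5) and (-5, 9) with Euclidean distance 4.1231. For 7 points, brute-force pairwise comparison is shown above. For large n, the divide-and-conquer algorithm (sort by x, recurse on halves, check the dividing strip) achieves O(n log n).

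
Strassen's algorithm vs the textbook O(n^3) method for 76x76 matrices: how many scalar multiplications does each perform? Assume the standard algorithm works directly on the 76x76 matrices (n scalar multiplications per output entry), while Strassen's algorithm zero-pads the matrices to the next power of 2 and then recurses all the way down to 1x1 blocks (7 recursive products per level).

Matrix multiplication for 76x76 matrices:

Strassen's algorithm requires power-of-2 dimensions. Pad 76x76 to 128x128 (next power of 2).

Standard algorithm: 76^3 = 438976 multiplications
Strassen's algorithm: 7^(log2(128)) = 7^7 = 823543 multiplications
Difference: 438976 - 823543 = -384567 (Strassen uses MORE here due to padding overhead — for small or just-over-power-of-2 n, padding can outweigh the per-level savings)

Standard: 438976 multiplications (76^3). Strassen: 823543 multiplications (7^7, after padding to 128x128). Strassen reduces 8 recursive multiplications to 7 at each level.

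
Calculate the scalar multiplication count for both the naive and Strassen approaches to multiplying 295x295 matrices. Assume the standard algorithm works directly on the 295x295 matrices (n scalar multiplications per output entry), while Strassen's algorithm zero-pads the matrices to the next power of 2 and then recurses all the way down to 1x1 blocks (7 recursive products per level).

Matrix multiplication for 295x295 matrices:

Strassen's algorithm requires power-of-2 dimensions. Pad 295x295 to 512x512 (next power of 2).

Standard algorithm: 295^3 = 25672375 multiplications
Strassen's algorithm: 7^(log2(512)) = 7^9 = 40353607 multiplications
Difference: 25672375 - 40353607 = -14681232 (Strassen uses MORE here due to padding overhead — for small or just-over-power-of-2 n, padding can outweigh the per-level savings)

Standard: 25672375 multiplications (295^3). Strassen: 40353607 multiplications (7^9, after padding to 512x512). Strassen reduces 8 recursive multiplications to 7 at each level.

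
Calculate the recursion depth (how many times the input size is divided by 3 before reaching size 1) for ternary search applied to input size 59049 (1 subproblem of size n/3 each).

For divide and conquer with division factor 3:

Problem sizes at each level:
Level 0: 59049
Level 1: 19683
Level 2: 6561
Level 3: 2187
Level 4: 729
Level 5: 243
Level 6: 81
Level 7: 27
Level 8: 9
Level 9: 3
Level 10: 1

The root is level 0 and the size-1 base case is level 10 (the tree spans levels 0 through 10, i.e. 11 levels counting the root), so the depth is the number of divisions: log_3(59049) = 10

The recursion tree depth is log_3(59049) = 10. At each level, the problem size is divided by 3, so it takes 10 divisions to reduce to a base case of size 1. The algorithm makes 1 recursive call at each level.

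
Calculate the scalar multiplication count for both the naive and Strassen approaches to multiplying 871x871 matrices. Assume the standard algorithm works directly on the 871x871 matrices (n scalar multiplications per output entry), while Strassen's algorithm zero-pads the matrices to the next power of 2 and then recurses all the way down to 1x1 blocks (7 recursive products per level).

Matrix multiplication for 871x871 matrices:

Strassen's algorithm requires power-of-2 dimensions. Pad 871x871 to 1024x1024 (next power of 2).

Standard algorithm: 871^3 = 660776311 multiplications
Strassen's algorithm: 7^(log2(1024)) = 7^10 = 282475249 multiplications
Savings: 660776311 - 282475249 = 378301062 multiplications

Standard: 660776311 multiplications (871^3). Strassen: 282475249 multiplications (7^10, after padding to 1024x1024). Strassen reduces 8 recursive multiplications to 7 at each level.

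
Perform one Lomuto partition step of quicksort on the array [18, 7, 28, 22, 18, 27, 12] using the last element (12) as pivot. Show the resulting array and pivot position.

Lomuto partition with pivot = 12:

Initial array: [18, 7, 28, 22, 18, 27, 12]

arr[0]=18 > 12: no swap
arr[1]=7 <= 12: swap with position 0, array becomes [7, 18, 28, 22, 18, 27, 12]
arr[2]=28 > 12: no swap
arr[3]=22 > 12: no swap
arr[4]=18 > 12: no swap
arr[5]=27 > 12: no swap

Place pivot at position 1: [7, 12, 28, 22, 18, 27, 18]
Pivot position: 1

After partitioning with pivot 12, the array becomes [7, 12, 28, 22, 18, 27, 18]. The pivot is placed at index 1. All elements to the left of the pivot are <= 12, and all elements to the right are > 12.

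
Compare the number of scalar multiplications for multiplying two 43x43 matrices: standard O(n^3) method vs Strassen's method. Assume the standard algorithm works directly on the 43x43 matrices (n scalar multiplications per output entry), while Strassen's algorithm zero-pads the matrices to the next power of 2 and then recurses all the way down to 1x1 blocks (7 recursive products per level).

Matrix multiplication for 43x43 matrices:

Strassen's algorithm requires power-of-2 dimensions. Pad 43x43 to 64x64 (next power of 2).

Standard algorithm: 43^3 = 79507 multiplications
Strassen's algorithm: 7^(log2(64)) = 7^6 = 117649 multiplications
Difference: 79507 - 117649 = -38142 (Strassen uses MORE here due to padding overhead — for small or just-over-power-of-2 n, padding can outweigh the per-level savings)

Standard: 79507 multiplications (43^3). Strassen: 117649 multiplications (7^6, after padding to 64x64). Strassen reduces 8 recursive multiplications to 7 at each level.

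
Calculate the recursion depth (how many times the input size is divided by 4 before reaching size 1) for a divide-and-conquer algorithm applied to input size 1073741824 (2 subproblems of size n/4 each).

For divide and conquer with division factor 4:

Problem sizes at each level:
Level 0: 1073741824
Level 1: 268435456
Level 2: 67108864
Level 3: 16777216
Level 4: 4194304
Level 5: 1048576
Level 6: 262144
Level 7: 65536
Level 8: 16384
Level 9: 4096
Level 10: 1024
Level 11: 256
Level 12: 64
Level 13: 16
Level 14: 4
Level 15: 1

The root is level 0 and the size-1 base case is level 15 (the tree spans levels 0 through 15, i.e. 16 levels counting the root), so the depth is the number of divisions: log_4(1073741824) = 15

The recursion tree depth is log_4(1073741824) = 15. At each level, the problem size is divided by 4, so it takes 15 divisions to reduce to a base case of size 1. The algorithm makes 2 recursive calls at each level.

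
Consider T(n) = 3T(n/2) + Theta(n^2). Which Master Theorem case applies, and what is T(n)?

Master Theorem for T(n) = 3T(n/2) + O(n^2):

a = 3, b = 2, c = 2
log_b(a) = log_2(3) = 1.5850

Case 3: c = 2 > log_2(3) = 1.5850
T(n) = O(n^2) = O(n^2)

For T(n) = 3T(n/2) + O(n^2): log_2(3) = 1.5850. This is Case 3 of the Master Theorem (c > log_b(a), work dominated by root), giving O(n^2).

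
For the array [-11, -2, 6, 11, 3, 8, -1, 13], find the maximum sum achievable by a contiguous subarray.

Using Kadane's algorithm on [-11, -2, 6, 11, 3, 8, -1, 13]:

Scanning through the array:
Position 1 (value -2): max_ending_here = -2, max_so_far = -2
Position 2 (value 6): max_ending_here = 6, max_so_far = 6
Position 3 (value 11): max_ending_here = 17, max_so_far = 17
Position 4 (value 3): max_ending_here = 20, max_so_far = 20
Position 5 (value 8): max_ending_here = 28, max_so_far = 28
Position 6 (value -1): max_ending_here = 27, max_so_far = 28
Position 7 (value 13): max_ending_here = 40, max_so_far = 40

Maximum subarray: [6, 11, 3, 8, -1, 13]
Maximum sum: 40

The maximum subarray is [6, 11, 3, 8, -1, 13] with sum 40. This subarray runs from index 2 to index 7.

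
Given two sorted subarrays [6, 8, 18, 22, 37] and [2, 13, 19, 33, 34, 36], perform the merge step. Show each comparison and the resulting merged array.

Merging process:

Compare 6 vs 2: take 2 from right. Merged: [2]
Compare 6 vs 13: take 6 from left. Merged: [2, 6]
Compare 8 vs 13: take 8 from left. Merged: [2, 6, 8]
Compare 18 vs 13: take 13 from right. Merged: [2, 6, 8, 13]
Compare 18 vs 19: take 18 from left. Merged: [2, 6, 8, 13, 18]
Compare 22 vs 19: take 19 from right. Merged: [2, 6, 8, 13, 18, 19]
Compare 22 vs 33: take 22 from left. Merged: [2, 6, 8, 13, 18, 19, 22]
Compare 37 vs 33: take 33 from right. Merged: [2, 6, 8, 13, 18, 19, 22, 33]
Compare 37 vs 34: take 34 from right. Merged: [2, 6, 8, 13, 18, 19, 22, 33, 34]
Compare 37 vs 36: take 36 from right. Merged: [2, 6, 8, 13, 18, 19, 22, 33, 34, 36]
Append remaining from left: [37]. Merged: [2, 6, 8, 13, 18, 19, 22, 33, 34, 36, 37]

Final merged array: [2, 6, 8, 13, 18, 19, 22, 33, 34, 36, 37]
Total comparisons: 10

The merged array is [2, 6, 8, 13, 18, 19, 22, 33, 34, 36, 37], requiring 10 comparisons. The merge step runs in O(n) time where n is the total number of elements.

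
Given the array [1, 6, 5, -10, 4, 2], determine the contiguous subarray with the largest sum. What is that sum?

Using Kadane's algorithm on [1, 6, 5, -10, 4, 2]:

Scanning through the array:
Position 1 (value 6): max_ending_here = 7, max_so_far = 7
Position 2 (value 5): max_ending_here = 12, max_so_far = 12
Position 3 (value -10): max_ending_here = 2, max_so_far = 12
Position 4 (value 4): max_ending_here = 6, max_so_far = 12
Position 5 (value 2): max_ending_here = 8, max_so_far = 12

Maximum subarray: [1, 6, 5]
Maximum sum: 12

The maximum subarray is [1, 6, 5] with sum 12. This subarray runs from index 0 to index 2.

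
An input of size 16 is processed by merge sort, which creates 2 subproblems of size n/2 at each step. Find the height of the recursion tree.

For divide and conquer with division factor 2:

Problem sizes at each level:
Level 0: 16
Level 1: 8
Level 2: 4
Level 3: 2
Level 4: 1

The root is level 0 and the size-1 base case is level 4 (the tree spans levels 0 through 4, i.e. 5 levels counting the root), so the depth is the number of divisions: log_2(16) = 4

The recursion tree depth is log_2(16) = 4. At each level, the problem size is divided by 2, so it takes 4 divisions to reduce to a base case of size 1. The algorithm makes 2 recursive calls at each level.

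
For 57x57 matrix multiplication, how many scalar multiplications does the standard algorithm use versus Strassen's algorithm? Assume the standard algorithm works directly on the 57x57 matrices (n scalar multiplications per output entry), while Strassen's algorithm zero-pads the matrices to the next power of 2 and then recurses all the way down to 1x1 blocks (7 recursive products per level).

Matrix multiplication for 57x57 matrices:

Strassen's algorithm requires power-of-2 dimensions. Pad 57x57 to 64x64 (next power of 2).

Standard algorithm: 57^3 = 185193 multiplications
Strassen's algorithm: 7^(log2(64)) = 7^6 = 117649 multiplications
Savings: 185193 - 117649 = 67544 multiplications

Standard: 185193 multiplications (57^3). Strassen: 117649 multiplications (7^6, after padding to 64x64). Strassen reduces 8 recursive multiplications to 7 at each level.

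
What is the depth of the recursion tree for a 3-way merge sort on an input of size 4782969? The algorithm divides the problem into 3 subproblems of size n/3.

For divide and conquer with division factor 3:

Problem sizes at each level:
Level 0: 4782969
Level 1: 1594323
Level 2: 531441
Level 3: 177147
Level 4: 59049
Level 5: 19683
Level 6: 6561
Level 7: 2187
Level 8: 729
Level 9: 243
Level 10: 81
Level 11: 27
Level 12: 9
Level 13: 3
Level 14: 1

The root is level 0 and the size-1 base case is level 14 (the tree spans levels 0 through 14, i.e. 15 levels counting the root), so the depth is the number of divisions: log_3(4782969) = 14

The recursion tree depth is log_3(4782969) = 14. At each level, the problem size is divided by 3, so it takes 14 divisions to reduce to a base case of size 1. The algorithm makes 3 recursive calls at each level.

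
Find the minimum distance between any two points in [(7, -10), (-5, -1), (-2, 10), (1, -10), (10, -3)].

Computing all pairwise distances among 5 points:

d((7, -10), (-5, -1)) = 15.0
d((7, -10), (-2, 10)) = 21.9317
d((7, -10), (1, -10)) = 6.0 <-- minimum
d((7, -10), (10, -3)) = 7.6158
d((-5, -1), (-2, 10)) = 11.4018
d((-5, -1), (1, -10)) = 10.8167
d((-5, -1), (10, -3)) = 15.1327
d((-2, 10), (1, -10)) = 20.2237
d((-2, 10), (10, -3)) = 17.6918
d((1, -10), (10, -3)) = 11.4018

Closest pair: (7, -10) and (1, -10) with distance 6.0

The closest pair is (7, -10) and (1, -10) with Euclidean distance 6.0. For 5 points, brute-force pairwise comparison is shown above. For large n, the divide-and-conquer algorithm (sort by x, recurse on halves, check the dividing strip) achieves O(n log n).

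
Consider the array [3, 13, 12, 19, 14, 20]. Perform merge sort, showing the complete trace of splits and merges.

Merge sort trace:

Split: [3, 13, 12, 19, 14, 20] -> [3, 13, 12] and [19, 14, 20]
  Split: [3, 13, 12] -> [3] and [13, 12]
    Split: [13, 12] -> [13] and [12]
    Merge: [13] + [12] -> [12, 13]
  Merge: [3] + [12, 13] -> [3, 12, 13]
  Split: [19, 14, 20] -> [19] and [14, 20]
    Split: [14, 20] -> [14] and [20]
    Merge: [14] + [20] -> [14, 20]
  Merge: [19] + [14, 20] -> [14, 19, 20]
Merge: [3, 12, 13] + [14, 19, 20] -> [3, 12, 13, 14, 19, 20]

Final sorted array: [3, 12, 13, 14, 19, 20]

The merge sort proceeds by recursively splitting the array and merging sorted halves.
After all merges, the sorted array is [3, 12, 13, 14, 19, 20].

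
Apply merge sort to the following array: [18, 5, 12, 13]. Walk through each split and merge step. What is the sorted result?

Merge sort trace:

Split: [18, 5, 12, 13] -> [18, 5] and [12, 13]
  Split: [18, 5] -> [18] and [5]
  Merge: [18] + [5] -> [5, 18]
  Split: [12, 13] -> [12] and [13]
  Merge: [12] + [13] -> [12, 13]
Merge: [5, 18] + [12, 13] -> [5, 12, 13, 18]

Final sorted array: [5, 12, 13, 18]

The merge sort proceeds by recursively splitting the array and merging sorted halves.
After all merges, the sorted array is [5, 12, 13, 18].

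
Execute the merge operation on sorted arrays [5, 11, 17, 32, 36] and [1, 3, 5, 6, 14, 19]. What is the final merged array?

Merging process:

Compare 5 vs 1: take 1 from right. Merged: [1]
Compare 5 vs 3: take 3 from right. Merged: [1, 3]
Compare 5 vs 5: take 5 from left. Merged: [1, 3, 5]
Compare 11 vs 5: take 5 from right. Merged: [1, 3, 5, 5]
Compare 11 vs 6: take 6 from right. Merged: [1, 3, 5, 5, 6]
Compare 11 vs 14: take 11 from left. Merged: [1, 3, 5, 5, 6, 11]
Compare 17 vs 14: take 14 from right. Merged: [1, 3, 5, 5, 6, 11, 14]
Compare 17 vs 19: take 17 from left. Merged: [1, 3, 5, 5, 6, 11, 14, 17]
Compare 32 vs 19: take 19 from right. Merged: [1, 3, 5, 5, 6, 11, 14, 17, 19]
Append remaining from left: [32, 36]. Merged: [1, 3, 5, 5, 6, 11, 14, 17, 19, 32, 36]

Final merged array: [1, 3, 5, 5, 6, 11, 14, 17, 19, 32, 36]
Total comparisons: 9

The merged array is [1, 3, 5, 5, 6, 11, 14, 17, 19, 32, 36], requiring 9 comparisons. The merge step runs in O(n) time where n is the total number of elements.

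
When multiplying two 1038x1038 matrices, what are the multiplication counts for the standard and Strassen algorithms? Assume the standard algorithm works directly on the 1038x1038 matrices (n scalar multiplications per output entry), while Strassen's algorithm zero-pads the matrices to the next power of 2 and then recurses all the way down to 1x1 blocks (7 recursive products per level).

Matrix multiplication for 1038x1038 matrices:

Strassen's algorithm requires power-of-2 dimensions. Pad 1038x1038 to 2048x2048 (next power of 2).

Standard algorithm: 1038^3 = 1118386872 multiplications
Strassen's algorithm: 7^(log2(2048)) = 7^11 = 1977326743 multiplications
Difference: 1118386872 - 1977326743 = -858939871 (Strassen uses MORE here due to padding overhead — for small or just-over-power-of-2 n, padding can outweigh the per-level savings)

Standard: 1118386872 multiplications (1038^3). Strassen: 1977326743 multiplications (7^11, after padding to 2048x2048). Strassen reduces 8 recursive multiplications to 7 at each level.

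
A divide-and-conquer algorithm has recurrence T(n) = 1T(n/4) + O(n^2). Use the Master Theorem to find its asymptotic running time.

Master Theorem for T(n) = 1T(n/4) + O(n^2):

a = 1, b = 4, c = 2
log_b(a) = log_4(1) = 0.0000

Case 3: c = 2 > log_4(1) = 0.0000
T(n) = O(n^2) = O(n^2)

For T(n) = 1T(n/4) + O(n^2): log_4(1) = 0.0000. This is Case 3 of the Master Theorem (c > log_b(a), work dominated by root), giving O(n^2).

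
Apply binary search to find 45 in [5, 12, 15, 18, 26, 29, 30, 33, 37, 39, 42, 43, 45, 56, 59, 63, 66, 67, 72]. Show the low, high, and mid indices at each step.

Binary search for 45 in [5, 12, 15, 18, 26, 29, 30, 33, 37, 39, 42, 43, 45, 56, 59, 63, 66, 67, 72]:

lo=0, hi=18, mid=9, arr[mid]=39 -> 39 < 45, search right half
lo=10, hi=18, mid=14, arr[mid]=59 -> 59 > 45, search left half
lo=10, hi=13, mid=11, arr[mid]=43 -> 43 < 45, search right half
lo=12, hi=13, mid=12, arr[mid]=45 -> Found target at index 12!

Binary search finds 45 at index 12 after 4 comparisons. The search repeatedly halves the search space by comparing with the middle element.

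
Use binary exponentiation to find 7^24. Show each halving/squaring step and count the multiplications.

Computing 7^24 by squaring (build up from 7^1; each line after the first costs one multiplication):

7^1 = 7
7^2 = (7^1)^2 = 7^2 = 49
7^3 = 7 * 7^2 = 7 * 49 = 343
7^6 = (7^3)^2 = 343^2 = 117649
7^12 = (7^6)^2 = 117649^2 = 13841287201
7^24 = (7^12)^2 = 13841287201^2 = 191581231380566414401

Result: 191581231380566414401
Multiplications needed: 5 (5 lines after 7^1)

7^24 = 191581231380566414401. Using exponentiation by squaring, this requires 5 multiplications. The key idea: if the exponent is even, square the half-power; if odd, multiply by the base once.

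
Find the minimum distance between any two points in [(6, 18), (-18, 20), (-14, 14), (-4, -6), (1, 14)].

Computing all pairwise distances among 5 points:

d((6, 18), (-18, 20)) = 24.0832
d((6, 18), (-14, 14)) = 20.3961
d((6, 18), (-4, -6)) = 26.0
d((6, 18), (1, 14)) = 6.4031 <-- minimum
d((-18, 20), (-14, 14)) = 7.2111
d((-18, 20), (-4, -6)) = 29.5296
d((-18, 20), (1, 14)) = 19.9249
d((-14, 14), (-4, -6)) = 22.3607
d((-14, 14), (1, 14)) = 15.0
d((-4, -6), (1, 14)) = 20.6155

Closest pair: (6, 18) and (1, 14) with distance 6.4031

The closest pair is (6, 18) and (1, 14) with Euclidean distance 6.4031. For 5 points, brute-force pairwise comparison is shown above. For large n, the divide-and-conquer algorithm (sort by x, recurse on halves, check the dividing strip) achieves O(n log n).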